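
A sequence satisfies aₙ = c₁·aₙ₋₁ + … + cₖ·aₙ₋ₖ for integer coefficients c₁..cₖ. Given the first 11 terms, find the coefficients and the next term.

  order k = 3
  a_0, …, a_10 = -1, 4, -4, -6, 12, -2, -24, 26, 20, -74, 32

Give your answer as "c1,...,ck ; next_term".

0,-1,2 ; 114

  a_3 = 0·-4 + -1·4 + 2·-1 = -6
  a_4 = 0·-6 + -1·-4 + 2·4 = 12
  a_5 = 0·12 + -1·-6 + 2·-4 = -2
  a_6 = 0·-2 + -1·12 + 2·-6 = -24
  a_7 = 0·-24 + -1·-2 + 2·12 = 26
  a_8 = 0·26 + -1·-24 + 2·-2 = 20
  a_9 = 0·20 + -1·26 + 2·-24 = -74
  a_10 = 0·-74 + -1·20 + 2·26 = 32
  a_11 = 0·32 + -1·-74 + 2·20 = 114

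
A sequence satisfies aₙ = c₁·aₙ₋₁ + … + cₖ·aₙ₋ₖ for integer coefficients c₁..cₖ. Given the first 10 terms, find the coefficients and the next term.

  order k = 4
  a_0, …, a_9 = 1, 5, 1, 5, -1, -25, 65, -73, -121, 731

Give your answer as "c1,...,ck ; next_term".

  a_4 = -2·5 + -3·1 + 3·5 + -3·1 = -1
  a_5 = -2·-1 + -3·5 + 3·1 + -3·5 = -25
  a_6 = -2·-25 + -3·-1 + 3·5 + -3·1 = 65
  a_7 = -2·65 + -3·-25 + 3·-1 + -3·5 = -73
  a_8 = -2·-73 + -3·65 + 3·-25 + -3·-1 = -121
  a_9 = -2·-121 + -3·-73 + 3·65 + -3·-25 = 731
  a_10 = -2·731 + -3·-121 + 3·-73 + -3·65 = -1513

-2,-3,3,-3 ; -1513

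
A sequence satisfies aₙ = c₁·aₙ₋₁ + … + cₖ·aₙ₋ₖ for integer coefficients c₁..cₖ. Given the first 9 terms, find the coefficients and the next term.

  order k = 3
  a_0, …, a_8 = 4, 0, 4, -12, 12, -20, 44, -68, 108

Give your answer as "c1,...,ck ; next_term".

  a_3 = -1·4 + 0·0 + -2·4 = -12
  a_4 = -1·-12 + 0·4 + -2·0 = 12
  a_5 = -1·12 + 0·-12 + -2·4 = -20
  a_6 = -1·-20 + 0·12 + -2·-12 = 44
  a_7 = -1·44 + 0·-20 + -2·12 = -68
  a_8 = -1·-68 + 0·44 + -2·-20 = 108
  a_9 = -1·108 + 0·-68 + -2·44 = -196

-1,0,-2 ; -196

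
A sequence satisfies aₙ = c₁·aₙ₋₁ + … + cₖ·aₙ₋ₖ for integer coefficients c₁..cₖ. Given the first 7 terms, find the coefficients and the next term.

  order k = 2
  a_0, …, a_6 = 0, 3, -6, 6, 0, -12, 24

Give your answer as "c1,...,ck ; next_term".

-2,-2 ; -24

  a_2 = -2·3 + -2·0 = -6
  a_3 = -2·-6 + -2·3 = 6
  a_4 = -2·6 + -2·-6 = 0
  a_5 = -2·0 + -2·6 = -12
  a_6 = -2·-12 + -2·0 = 24
  a_7 = -2·24 + -2·-12 = -24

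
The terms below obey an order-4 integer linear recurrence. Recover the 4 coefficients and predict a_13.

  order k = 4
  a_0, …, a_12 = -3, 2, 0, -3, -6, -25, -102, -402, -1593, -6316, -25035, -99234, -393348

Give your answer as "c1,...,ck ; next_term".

3,3,3,1 ; -1559167

  a_4 = 3·-3 + 3·0 + 3·2 + 1·-3 = -6
  a_5 = 3·-6 + 3·-3 + 3·0 + 1·2 = -25
  a_6 = 3·-25 + 3·-6 + 3·-3 + 1·0 = -102
  a_7 = 3·-102 + 3·-25 + 3·-6 + 1·-3 = -402
  a_8 = 3·-402 + 3·-102 + 3·-25 + 1·-6 = -1593
  a_9 = 3·-1593 + 3·-402 + 3·-102 + 1·-25 = -6316
  a_10 = 3·-6316 + 3·-1593 + 3·-402 + 1·-102 = -25035
  a_11 = 3·-25035 + 3·-6316 + 3·-1593 + 1·-402 = -99234
  a_12 = 3·-99234 + 3·-25035 + 3·-6316 + 1·-1593 = -393348
  a_13 = 3·-393348 + 3·-99234 + 3·-25035 + 1·-6316 = -1559167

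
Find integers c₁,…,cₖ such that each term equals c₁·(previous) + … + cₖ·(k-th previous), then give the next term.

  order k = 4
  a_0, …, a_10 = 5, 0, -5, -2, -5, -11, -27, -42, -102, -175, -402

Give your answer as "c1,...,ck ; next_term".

0,3,1,2 ; -711

  a_4 = 0·-2 + 3·-5 + 1·0 + 2·5 = -5
  a_5 = 0·-5 + 3·-2 + 1·-5 + 2·0 = -11
  a_6 = 0·-11 + 3·-5 + 1·-2 + 2·-5 = -27
  a_7 = 0·-27 + 3·-11 + 1·-5 + 2·-2 = -42
  a_8 = 0·-42 + 3·-27 + 1·-11 + 2·-5 = -102
  a_9 = 0·-102 + 3·-42 + 1·-27 + 2·-11 = -175
  a_10 = 0·-175 + 3·-102 + 1·-42 + 2·-27 = -402
  a_11 = 0·-402 + 3·-175 + 1·-102 + 2·-42 = -711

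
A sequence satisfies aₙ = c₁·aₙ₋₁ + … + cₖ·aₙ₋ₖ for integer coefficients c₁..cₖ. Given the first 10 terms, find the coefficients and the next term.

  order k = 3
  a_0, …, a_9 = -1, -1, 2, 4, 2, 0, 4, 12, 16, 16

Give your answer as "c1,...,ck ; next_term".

  a_3 = 2·2 + -2·-1 + 2·-1 = 4
  a_4 = 2·4 + -2·2 + 2·-1 = 2
  a_5 = 2·2 + -2·4 + 2·2 = 0
  a_6 = 2·0 + -2·2 + 2·4 = 4
  a_7 = 2·4 + -2·0 + 2·2 = 12
  a_8 = 2·12 + -2·4 + 2·0 = 16
  a_9 = 2·16 + -2·12 + 2·4 = 16
  a_10 = 2·16 + -2·16 + 2·12 = 24

2,-2,2 ; 24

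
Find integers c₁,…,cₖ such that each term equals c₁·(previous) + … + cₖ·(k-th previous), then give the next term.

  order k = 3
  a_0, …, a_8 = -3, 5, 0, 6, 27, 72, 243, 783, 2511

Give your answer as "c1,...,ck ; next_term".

2,3,3 ; 8100

  a_3 = 2·0 + 3·5 + 3·-3 = 6
  a_4 = 2·6 + 3·0 + 3·5 = 27
  a_5 = 2·27 + 3·6 + 3·0 = 72
  a_6 = 2·72 + 3·27 + 3·6 = 243
  a_7 = 2·243 + 3·72 + 3·27 = 783
  a_8 = 2·783 + 3·243 + 3·72 = 2511
  a_9 = 2·2511 + 3·783 + 3·243 = 8100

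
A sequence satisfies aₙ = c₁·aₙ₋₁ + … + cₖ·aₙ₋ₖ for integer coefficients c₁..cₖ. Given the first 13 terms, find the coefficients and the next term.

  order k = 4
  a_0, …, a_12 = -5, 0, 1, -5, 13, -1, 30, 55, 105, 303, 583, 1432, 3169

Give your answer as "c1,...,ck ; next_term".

1,3,1,-3 ; 7139

  a_4 = 1·-5 + 3·1 + 1·0 + -3·-5 = 13
  a_5 = 1·13 + 3·-5 + 1·1 + -3·0 = -1
  a_6 = 1·-1 + 3·13 + 1·-5 + -3·1 = 30
  a_7 = 1·30 + 3·-1 + 1·13 + -3·-5 = 55
  a_8 = 1·55 + 3·30 + 1·-1 + -3·13 = 105
  a_9 = 1·105 + 3·55 + 1·30 + -3·-1 = 303
  a_10 = 1·303 + 3·105 + 1·55 + -3·30 = 583
  a_11 = 1·583 + 3·303 + 1·105 + -3·55 = 1432
  a_12 = 1·1432 + 3·583 + 1·303 + -3·105 = 3169
  a_13 = 1·3169 + 3·1432 + 1·583 + -3·303 = 7139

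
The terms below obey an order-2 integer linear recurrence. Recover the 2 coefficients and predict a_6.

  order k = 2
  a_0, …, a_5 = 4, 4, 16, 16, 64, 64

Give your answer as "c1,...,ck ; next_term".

0,4 ; 256

  a_2 = 0·4 + 4·4 = 16
  a_3 = 0·16 + 4·4 = 16
  a_4 = 0·16 + 4·16 = 64
  a_5 = 0·64 + 4·16 = 64
  a_6 = 0·64 + 4·64 = 256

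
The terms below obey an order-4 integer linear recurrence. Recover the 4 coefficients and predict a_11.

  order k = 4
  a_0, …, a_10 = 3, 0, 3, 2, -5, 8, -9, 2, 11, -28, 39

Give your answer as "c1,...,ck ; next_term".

-1,0,1,-1 ; -30

  a_4 = -1·2 + 0·3 + 1·0 + -1·3 = -5
  a_5 = -1·-5 + 0·2 + 1·3 + -1·0 = 8
  a_6 = -1·8 + 0·-5 + 1·2 + -1·3 = -9
  a_7 = -1·-9 + 0·8 + 1·-5 + -1·2 = 2
  a_8 = -1·2 + 0·-9 + 1·8 + -1·-5 = 11
  a_9 = -1·11 + 0·2 + 1·-9 + -1·8 = -28
  a_10 = -1·-28 + 0·11 + 1·2 + -1·-9 = 39
  a_11 = -1·39 + 0·-28 + 1·11 + -1·2 = -30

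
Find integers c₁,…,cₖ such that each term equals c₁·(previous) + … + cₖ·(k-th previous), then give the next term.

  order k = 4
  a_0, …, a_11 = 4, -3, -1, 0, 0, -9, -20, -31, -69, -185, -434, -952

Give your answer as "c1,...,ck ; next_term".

2,-1,3,2 ; -2163

  a_4 = 2·0 + -1·-1 + 3·-3 + 2·4 = 0
  a_5 = 2·0 + -1·0 + 3·-1 + 2·-3 = -9
  a_6 = 2·-9 + -1·0 + 3·0 + 2·-1 = -20
  a_7 = 2·-20 + -1·-9 + 3·0 + 2·0 = -31
  a_8 = 2·-31 + -1·-20 + 3·-9 + 2·0 = -69
  a_9 = 2·-69 + -1·-31 + 3·-20 + 2·-9 = -185
  a_10 = 2·-185 + -1·-69 + 3·-31 + 2·-20 = -434
  a_11 = 2·-434 + -1·-185 + 3·-69 + 2·-31 = -952
  a_12 = 2·-952 + -1·-434 + 3·-185 + 2·-69 = -2163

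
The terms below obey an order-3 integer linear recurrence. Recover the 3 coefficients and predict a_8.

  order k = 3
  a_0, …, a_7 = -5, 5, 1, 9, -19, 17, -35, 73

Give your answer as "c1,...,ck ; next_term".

-1,0,-2 ; -107

  a_3 = -1·1 + 0·5 + -2·-5 = 9
  a_4 = -1·9 + 0·1 + -2·5 = -19
  a_5 = -1·-19 + 0·9 + -2·1 = 17
  a_6 = -1·17 + 0·-19 + -2·9 = -35
  a_7 = -1·-35 + 0·17 + -2·-19 = 73
  a_8 = -1·73 + 0·-35 + -2·17 = -107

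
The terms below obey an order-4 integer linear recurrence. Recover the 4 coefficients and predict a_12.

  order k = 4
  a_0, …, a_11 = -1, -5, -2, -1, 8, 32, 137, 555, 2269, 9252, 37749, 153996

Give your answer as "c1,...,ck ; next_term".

  a_4 = 4·-1 + 1·-2 + -3·-5 + 1·-1 = 8
  a_5 = 4·8 + 1·-1 + -3·-2 + 1·-5 = 32
  a_6 = 4·32 + 1·8 + -3·-1 + 1·-2 = 137
  a_7 = 4·137 + 1·32 + -3·8 + 1·-1 = 555
  a_8 = 4·555 + 1·137 + -3·32 + 1·8 = 2269
  a_9 = 4·2269 + 1·555 + -3·137 + 1·32 = 9252
  a_10 = 4·9252 + 1·2269 + -3·555 + 1·137 = 37749
  a_11 = 4·37749 + 1·9252 + -3·2269 + 1·555 = 153996
  a_12 = 4·153996 + 1·37749 + -3·9252 + 1·2269 = 628246

4,1,-3,1 ; 628246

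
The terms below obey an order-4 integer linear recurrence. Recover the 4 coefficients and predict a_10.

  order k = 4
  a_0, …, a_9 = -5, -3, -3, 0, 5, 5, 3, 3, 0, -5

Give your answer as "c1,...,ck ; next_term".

1,-1,1,-1 ; -5

  a_4 = 1·0 + -1·-3 + 1·-3 + -1·-5 = 5
  a_5 = 1·5 + -1·0 + 1·-3 + -1·-3 = 5
  a_6 = 1·5 + -1·5 + 1·0 + -1·-3 = 3
  a_7 = 1·3 + -1·5 + 1·5 + -1·0 = 3
  a_8 = 1·3 + -1·3 + 1·5 + -1·5 = 0
  a_9 = 1·0 + -1·3 + 1·3 + -1·5 = -5
  a_10 = 1·-5 + -1·0 + 1·3 + -1·3 = -5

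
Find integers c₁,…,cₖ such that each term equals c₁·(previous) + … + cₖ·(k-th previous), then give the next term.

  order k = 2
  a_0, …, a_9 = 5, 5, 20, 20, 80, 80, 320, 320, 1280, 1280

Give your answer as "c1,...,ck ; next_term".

  a_2 = 0·5 + 4·5 = 20
  a_3 = 0·20 + 4·5 = 20
  a_4 = 0·20 + 4·20 = 80
  a_5 = 0·80 + 4·20 = 80
  a_6 = 0·80 + 4·80 = 320
  a_7 = 0·320 + 4·80 = 320
  a_8 = 0·320 + 4·320 = 1280
  a_9 = 0·1280 + 4·320 = 1280
  a_10 = 0·1280 + 4·1280 = 5120

0,4 ; 5120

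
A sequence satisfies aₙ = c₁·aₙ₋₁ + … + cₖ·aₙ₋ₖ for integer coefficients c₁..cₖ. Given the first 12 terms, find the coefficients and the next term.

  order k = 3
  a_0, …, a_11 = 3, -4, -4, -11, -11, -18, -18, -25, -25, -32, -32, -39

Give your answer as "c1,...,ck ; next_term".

  a_3 = 1·-4 + 1·-4 + -1·3 = -11
  a_4 = 1·-11 + 1·-4 + -1·-4 = -11
  a_5 = 1·-11 + 1·-11 + -1·-4 = -18
  a_6 = 1·-18 + 1·-11 + -1·-11 = -18
  a_7 = 1·-18 + 1·-18 + -1·-11 = -25
  a_8 = 1·-25 + 1·-18 + -1·-18 = -25
  a_9 = 1·-25 + 1·-25 + -1·-18 = -32
  a_10 = 1·-32 + 1·-25 + -1·-25 = -32
  a_11 = 1·-32 + 1·-32 + -1·-25 = -39
  a_12 = 1·-39 + 1·-32 + -1·-32 = -39

1,1,-1 ; -39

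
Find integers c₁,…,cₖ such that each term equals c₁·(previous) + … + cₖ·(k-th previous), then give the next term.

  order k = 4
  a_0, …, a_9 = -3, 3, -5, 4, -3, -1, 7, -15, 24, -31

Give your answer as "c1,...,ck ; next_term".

  a_4 = -1·4 + 1·-5 + 1·3 + -1·-3 = -3
  a_5 = -1·-3 + 1·4 + 1·-5 + -1·3 = -1
  a_6 = -1·-1 + 1·-3 + 1·4 + -1·-5 = 7
  a_7 = -1·7 + 1·-1 + 1·-3 + -1·4 = -15
  a_8 = -1·-15 + 1·7 + 1·-1 + -1·-3 = 24
  a_9 = -1·24 + 1·-15 + 1·7 + -1·-1 = -31
  a_10 = -1·-31 + 1·24 + 1·-15 + -1·7 = 33

-1,1,1,-1 ; 33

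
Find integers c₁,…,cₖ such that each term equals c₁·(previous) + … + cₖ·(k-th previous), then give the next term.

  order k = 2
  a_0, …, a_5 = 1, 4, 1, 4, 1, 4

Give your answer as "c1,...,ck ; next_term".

  a_2 = 0·4 + 1·1 = 1
  a_3 = 0·1 + 1·4 = 4
  a_4 = 0·4 + 1·1 = 1
  a_5 = 0·1 + 1·4 = 4
  a_6 = 0·4 + 1·1 = 1

0,1 ; 1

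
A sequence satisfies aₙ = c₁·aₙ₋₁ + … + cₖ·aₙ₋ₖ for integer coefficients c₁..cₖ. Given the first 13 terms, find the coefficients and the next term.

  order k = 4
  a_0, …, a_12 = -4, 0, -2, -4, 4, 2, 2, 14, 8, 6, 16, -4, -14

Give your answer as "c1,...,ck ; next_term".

  a_4 = 1·-4 + 0·-2 + 1·0 + -2·-4 = 4
  a_5 = 1·4 + 0·-4 + 1·-2 + -2·0 = 2
  a_6 = 1·2 + 0·4 + 1·-4 + -2·-2 = 2
  a_7 = 1·2 + 0·2 + 1·4 + -2·-4 = 14
  a_8 = 1·14 + 0·2 + 1·2 + -2·4 = 8
  a_9 = 1·8 + 0·14 + 1·2 + -2·2 = 6
  a_10 = 1·6 + 0·8 + 1·14 + -2·2 = 16
  a_11 = 1·16 + 0·6 + 1·8 + -2·14 = -4
  a_12 = 1·-4 + 0·16 + 1·6 + -2·8 = -14
  a_13 = 1·-14 + 0·-4 + 1·16 + -2·6 = -10

1,0,1,-2 ; -10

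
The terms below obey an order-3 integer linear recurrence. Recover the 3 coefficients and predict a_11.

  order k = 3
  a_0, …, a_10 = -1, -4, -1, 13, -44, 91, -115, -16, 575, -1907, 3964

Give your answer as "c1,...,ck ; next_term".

-3,-3,2 ; -5021

  a_3 = -3·-1 + -3·-4 + 2·-1 = 13
  a_4 = -3·13 + -3·-1 + 2·-4 = -44
  a_5 = -3·-44 + -3·13 + 2·-1 = 91
  a_6 = -3·91 + -3·-44 + 2·13 = -115
  a_7 = -3·-115 + -3·91 + 2·-44 = -16
  a_8 = -3·-16 + -3·-115 + 2·91 = 575
  a_9 = -3·575 + -3·-16 + 2·-115 = -1907
  a_10 = -3·-1907 + -3·575 + 2·-16 = 3964
  a_11 = -3·3964 + -3·-1907 + 2·575 = -5021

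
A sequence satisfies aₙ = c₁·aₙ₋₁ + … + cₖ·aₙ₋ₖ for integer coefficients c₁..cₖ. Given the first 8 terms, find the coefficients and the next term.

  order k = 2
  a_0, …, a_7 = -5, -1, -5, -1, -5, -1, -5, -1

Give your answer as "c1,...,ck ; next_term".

  a_2 = 0·-1 + 1·-5 = -5
  a_3 = 0·-5 + 1·-1 = -1
  a_4 = 0·-1 + 1·-5 = -5
  a_5 = 0·-5 + 1·-1 = -1
  a_6 = 0·-1 + 1·-5 = -5
  a_7 = 0·-5 + 1·-1 = -1
  a_8 = 0·-1 + 1·-5 = -5

0,1 ; -5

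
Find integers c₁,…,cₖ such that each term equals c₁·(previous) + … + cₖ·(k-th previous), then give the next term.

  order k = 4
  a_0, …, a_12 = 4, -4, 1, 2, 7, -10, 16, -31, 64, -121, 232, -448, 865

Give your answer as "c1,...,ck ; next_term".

-1,1,-1,1 ; -1666

  a_4 = -1·2 + 1·1 + -1·-4 + 1·4 = 7
  a_5 = -1·7 + 1·2 + -1·1 + 1·-4 = -10
  a_6 = -1·-10 + 1·7 + -1·2 + 1·1 = 16
  a_7 = -1·16 + 1·-10 + -1·7 + 1·2 = -31
  a_8 = -1·-31 + 1·16 + -1·-10 + 1·7 = 64
  a_9 = -1·64 + 1·-31 + -1·16 + 1·-10 = -121
  a_10 = -1·-121 + 1·64 + -1·-31 + 1·16 = 232
  a_11 = -1·232 + 1·-121 + -1·64 + 1·-31 = -448
  a_12 = -1·-448 + 1·232 + -1·-121 + 1·64 = 865
  a_13 = -1·865 + 1·-448 + -1·232 + 1·-121 = -1666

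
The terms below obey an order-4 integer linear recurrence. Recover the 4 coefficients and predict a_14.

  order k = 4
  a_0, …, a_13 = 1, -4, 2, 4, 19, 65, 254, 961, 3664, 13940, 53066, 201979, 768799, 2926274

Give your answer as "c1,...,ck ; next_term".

  a_4 = 3·4 + 3·2 + 0·-4 + 1·1 = 19
  a_5 = 3·19 + 3·4 + 0·2 + 1·-4 = 65
  a_6 = 3·65 + 3·19 + 0·4 + 1·2 = 254
  a_7 = 3·254 + 3·65 + 0·19 + 1·4 = 961
  a_8 = 3·961 + 3·254 + 0·65 + 1·19 = 3664
  a_9 = 3·3664 + 3·961 + 0·254 + 1·65 = 13940
  a_10 = 3·13940 + 3·3664 + 0·961 + 1·254 = 53066
  a_11 = 3·53066 + 3·13940 + 0·3664 + 1·961 = 201979
  a_12 = 3·201979 + 3·53066 + 0·13940 + 1·3664 = 768799
  a_13 = 3·768799 + 3·201979 + 0·53066 + 1·13940 = 2926274
  a_14 = 3·2926274 + 3·768799 + 0·201979 + 1·53066 = 11138285

3,3,0,1 ; 11138285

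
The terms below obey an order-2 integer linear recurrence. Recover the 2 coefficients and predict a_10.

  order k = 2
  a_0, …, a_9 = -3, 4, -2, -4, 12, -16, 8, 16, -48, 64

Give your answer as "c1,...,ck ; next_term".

-2,-2 ; -32

  a_2 = -2·4 + -2·-3 = -2
  a_3 = -2·-2 + -2·4 = -4
  a_4 = -2·-4 + -2·-2 = 12
  a_5 = -2·12 + -2·-4 = -16
  a_6 = -2·-16 + -2·12 = 8
  a_7 = -2·8 + -2·-16 = 16
  a_8 = -2·16 + -2·8 = -48
  a_9 = -2·-48 + -2·16 = 64
  a_10 = -2·64 + -2·-48 = -32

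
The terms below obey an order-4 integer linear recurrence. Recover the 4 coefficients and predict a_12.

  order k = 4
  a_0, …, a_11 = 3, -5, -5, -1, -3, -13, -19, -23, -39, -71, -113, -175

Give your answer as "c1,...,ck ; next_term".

  a_4 = 1·-1 + 0·-5 + 1·-5 + 1·3 = -3
  a_5 = 1·-3 + 0·-1 + 1·-5 + 1·-5 = -13
  a_6 = 1·-13 + 0·-3 + 1·-1 + 1·-5 = -19
  a_7 = 1·-19 + 0·-13 + 1·-3 + 1·-1 = -23
  a_8 = 1·-23 + 0·-19 + 1·-13 + 1·-3 = -39
  a_9 = 1·-39 + 0·-23 + 1·-19 + 1·-13 = -71
  a_10 = 1·-71 + 0·-39 + 1·-23 + 1·-19 = -113
  a_11 = 1·-113 + 0·-71 + 1·-39 + 1·-23 = -175
  a_12 = 1·-175 + 0·-113 + 1·-71 + 1·-39 = -285

1,0,1,1 ; -285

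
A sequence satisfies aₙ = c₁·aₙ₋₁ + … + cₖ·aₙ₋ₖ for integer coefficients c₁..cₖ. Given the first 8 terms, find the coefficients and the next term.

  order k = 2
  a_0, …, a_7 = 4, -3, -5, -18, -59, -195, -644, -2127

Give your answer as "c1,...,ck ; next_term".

  a_2 = 3·-3 + 1·4 = -5
  a_3 = 3·-5 + 1·-3 = -18
  a_4 = 3·-18 + 1·-5 = -59
  a_5 = 3·-59 + 1·-18 = -195
  a_6 = 3·-195 + 1·-59 = -644
  a_7 = 3·-644 + 1·-195 = -2127
  a_8 = 3·-2127 + 1·-644 = -7025

3,1 ; -7025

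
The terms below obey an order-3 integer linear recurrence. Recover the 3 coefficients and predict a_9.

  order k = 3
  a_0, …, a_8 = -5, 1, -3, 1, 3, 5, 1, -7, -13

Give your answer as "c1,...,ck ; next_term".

1,-1,-1 ; -7

  a_3 = 1·-3 + -1·1 + -1·-5 = 1
  a_4 = 1·1 + -1·-3 + -1·1 = 3
  a_5 = 1·3 + -1·1 + -1·-3 = 5
  a_6 = 1·5 + -1·3 + -1·1 = 1
  a_7 = 1·1 + -1·5 + -1·3 = -7
  a_8 = 1·-7 + -1·1 + -1·5 = -13
  a_9 = 1·-13 + -1·-7 + -1·1 = -7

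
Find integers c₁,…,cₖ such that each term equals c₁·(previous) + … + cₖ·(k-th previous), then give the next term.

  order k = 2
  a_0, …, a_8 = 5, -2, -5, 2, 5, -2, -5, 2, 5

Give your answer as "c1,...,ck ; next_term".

  a_2 = 0·-2 + -1·5 = -5
  a_3 = 0·-5 + -1·-2 = 2
  a_4 = 0·2 + -1·-5 = 5
  a_5 = 0·5 + -1·2 = -2
  a_6 = 0·-2 + -1·5 = -5
  a_7 = 0·-5 + -1·-2 = 2
  a_8 = 0·2 + -1·-5 = 5
  a_9 = 0·5 + -1·2 = -2

0,-1 ; -2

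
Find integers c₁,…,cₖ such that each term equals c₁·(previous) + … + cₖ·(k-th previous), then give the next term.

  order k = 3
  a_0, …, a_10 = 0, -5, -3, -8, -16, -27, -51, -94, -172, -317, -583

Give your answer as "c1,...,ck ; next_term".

1,1,1 ; -1072

  a_3 = 1·-3 + 1·-5 + 1·0 = -8
  a_4 = 1·-8 + 1·-3 + 1·-5 = -16
  a_5 = 1·-16 + 1·-8 + 1·-3 = -27
  a_6 = 1·-27 + 1·-16 + 1·-8 = -51
  a_7 = 1·-51 + 1·-27 + 1·-16 = -94
  a_8 = 1·-94 + 1·-51 + 1·-27 = -172
  a_9 = 1·-172 + 1·-94 + 1·-51 = -317
  a_10 = 1·-317 + 1·-172 + 1·-94 = -583
  a_11 = 1·-583 + 1·-317 + 1·-172 = -1072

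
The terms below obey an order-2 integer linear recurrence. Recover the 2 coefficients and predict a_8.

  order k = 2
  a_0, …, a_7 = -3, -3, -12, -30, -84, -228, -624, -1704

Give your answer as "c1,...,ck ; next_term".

2,2 ; -4656

  a_2 = 2·-3 + 2·-3 = -12
  a_3 = 2·-12 + 2·-3 = -30
  a_4 = 2·-30 + 2·-12 = -84
  a_5 = 2·-84 + 2·-30 = -228
  a_6 = 2·-228 + 2·-84 = -624
  a_7 = 2·-624 + 2·-228 = -1704
  a_8 = 2·-1704 + 2·-624 = -4656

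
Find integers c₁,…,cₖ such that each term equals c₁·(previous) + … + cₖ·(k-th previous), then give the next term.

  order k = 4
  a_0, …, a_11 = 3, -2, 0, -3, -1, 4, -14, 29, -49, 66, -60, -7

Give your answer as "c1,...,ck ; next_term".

  a_4 = -2·-3 + 0·0 + 2·-2 + -1·3 = -1
  a_5 = -2·-1 + 0·-3 + 2·0 + -1·-2 = 4
  a_6 = -2·4 + 0·-1 + 2·-3 + -1·0 = -14
  a_7 = -2·-14 + 0·4 + 2·-1 + -1·-3 = 29
  a_8 = -2·29 + 0·-14 + 2·4 + -1·-1 = -49
  a_9 = -2·-49 + 0·29 + 2·-14 + -1·4 = 66
  a_10 = -2·66 + 0·-49 + 2·29 + -1·-14 = -60
  a_11 = -2·-60 + 0·66 + 2·-49 + -1·29 = -7
  a_12 = -2·-7 + 0·-60 + 2·66 + -1·-49 = 195

-2,0,2,-1 ; 195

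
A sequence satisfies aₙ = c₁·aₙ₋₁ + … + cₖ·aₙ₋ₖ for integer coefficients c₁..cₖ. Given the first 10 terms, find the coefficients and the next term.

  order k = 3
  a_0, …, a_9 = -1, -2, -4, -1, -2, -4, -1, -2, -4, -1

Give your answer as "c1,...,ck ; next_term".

  a_3 = 0·-4 + 0·-2 + 1·-1 = -1
  a_4 = 0·-1 + 0·-4 + 1·-2 = -2
  a_5 = 0·-2 + 0·-1 + 1·-4 = -4
  a_6 = 0·-4 + 0·-2 + 1·-1 = -1
  a_7 = 0·-1 + 0·-4 + 1·-2 = -2
  a_8 = 0·-2 + 0·-1 + 1·-4 = -4
  a_9 = 0·-4 + 0·-2 + 1·-1 = -1
  a_10 = 0·-1 + 0·-4 + 1·-2 = -2

0,0,1 ; -2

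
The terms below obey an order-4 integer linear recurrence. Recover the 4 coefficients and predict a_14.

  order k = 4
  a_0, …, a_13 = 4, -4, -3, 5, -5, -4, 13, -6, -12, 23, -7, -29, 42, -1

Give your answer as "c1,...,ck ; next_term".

0,-1,1,-1 ; -64

  a_4 = 0·5 + -1·-3 + 1·-4 + -1·4 = -5
  a_5 = 0·-5 + -1·5 + 1·-3 + -1·-4 = -4
  a_6 = 0·-4 + -1·-5 + 1·5 + -1·-3 = 13
  a_7 = 0·13 + -1·-4 + 1·-5 + -1·5 = -6
  a_8 = 0·-6 + -1·13 + 1·-4 + -1·-5 = -12
  a_9 = 0·-12 + -1·-6 + 1·13 + -1·-4 = 23
  a_10 = 0·23 + -1·-12 + 1·-6 + -1·13 = -7
  a_11 = 0·-7 + -1·23 + 1·-12 + -1·-6 = -29
  a_12 = 0·-29 + -1·-7 + 1·23 + -1·-12 = 42
  a_13 = 0·42 + -1·-29 + 1·-7 + -1·23 = -1
  a_14 = 0·-1 + -1·42 + 1·-29 + -1·-7 = -64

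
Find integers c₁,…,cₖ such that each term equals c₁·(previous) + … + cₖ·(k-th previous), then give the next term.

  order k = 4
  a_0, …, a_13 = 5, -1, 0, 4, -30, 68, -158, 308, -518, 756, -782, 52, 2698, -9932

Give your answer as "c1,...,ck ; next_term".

  a_4 = -2·4 + 1·0 + 2·-1 + -4·5 = -30
  a_5 = -2·-30 + 1·4 + 2·0 + -4·-1 = 68
  a_6 = -2·68 + 1·-30 + 2·4 + -4·0 = -158
  a_7 = -2·-158 + 1·68 + 2·-30 + -4·4 = 308
  a_8 = -2·308 + 1·-158 + 2·68 + -4·-30 = -518
  a_9 = -2·-518 + 1·308 + 2·-158 + -4·68 = 756
  a_10 = -2·756 + 1·-518 + 2·308 + -4·-158 = -782
  a_11 = -2·-782 + 1·756 + 2·-518 + -4·308 = 52
  a_12 = -2·52 + 1·-782 + 2·756 + -4·-518 = 2698
  a_13 = -2·2698 + 1·52 + 2·-782 + -4·756 = -9932
  a_14 = -2·-9932 + 1·2698 + 2·52 + -4·-782 = 25794

-2,1,2,-4 ; 25794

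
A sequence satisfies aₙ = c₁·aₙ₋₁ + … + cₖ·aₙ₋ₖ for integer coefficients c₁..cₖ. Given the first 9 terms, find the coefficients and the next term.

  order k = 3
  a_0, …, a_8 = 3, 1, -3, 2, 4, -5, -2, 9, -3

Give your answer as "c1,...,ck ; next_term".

  a_3 = 0·-3 + -1·1 + 1·3 = 2
  a_4 = 0·2 + -1·-3 + 1·1 = 4
  a_5 = 0·4 + -1·2 + 1·-3 = -5
  a_6 = 0·-5 + -1·4 + 1·2 = -2
  a_7 = 0·-2 + -1·-5 + 1·4 = 9
  a_8 = 0·9 + -1·-2 + 1·-5 = -3
  a_9 = 0·-3 + -1·9 + 1·-2 = -11

0,-1,1 ; -11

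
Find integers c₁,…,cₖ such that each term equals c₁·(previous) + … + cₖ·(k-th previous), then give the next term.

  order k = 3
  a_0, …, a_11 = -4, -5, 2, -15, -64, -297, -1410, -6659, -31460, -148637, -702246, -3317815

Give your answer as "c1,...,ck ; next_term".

  a_3 = 4·2 + 3·-5 + 2·-4 = -15
  a_4 = 4·-15 + 3·2 + 2·-5 = -64
  a_5 = 4·-64 + 3·-15 + 2·2 = -297
  a_6 = 4·-297 + 3·-64 + 2·-15 = -1410
  a_7 = 4·-1410 + 3·-297 + 2·-64 = -6659
  a_8 = 4·-6659 + 3·-1410 + 2·-297 = -31460
  a_9 = 4·-31460 + 3·-6659 + 2·-1410 = -148637
  a_10 = 4·-148637 + 3·-31460 + 2·-6659 = -702246
  a_11 = 4·-702246 + 3·-148637 + 2·-31460 = -3317815
  a_12 = 4·-3317815 + 3·-702246 + 2·-148637 = -15675272

4,3,2 ; -15675272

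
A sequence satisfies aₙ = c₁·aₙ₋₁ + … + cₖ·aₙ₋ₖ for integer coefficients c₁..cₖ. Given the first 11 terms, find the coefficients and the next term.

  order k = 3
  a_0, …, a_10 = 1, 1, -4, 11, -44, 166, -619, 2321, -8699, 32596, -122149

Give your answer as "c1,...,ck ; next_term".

-3,2,-3 ; 457736

  a_3 = -3·-4 + 2·1 + -3·1 = 11
  a_4 = -3·11 + 2·-4 + -3·1 = -44
  a_5 = -3·-44 + 2·11 + -3·-4 = 166
  a_6 = -3·166 + 2·-44 + -3·11 = -619
  a_7 = -3·-619 + 2·166 + -3·-44 = 2321
  a_8 = -3·2321 + 2·-619 + -3·166 = -8699
  a_9 = -3·-8699 + 2·2321 + -3·-619 = 32596
  a_10 = -3·32596 + 2·-8699 + -3·2321 = -122149
  a_11 = -3·-122149 + 2·32596 + -3·-8699 = 457736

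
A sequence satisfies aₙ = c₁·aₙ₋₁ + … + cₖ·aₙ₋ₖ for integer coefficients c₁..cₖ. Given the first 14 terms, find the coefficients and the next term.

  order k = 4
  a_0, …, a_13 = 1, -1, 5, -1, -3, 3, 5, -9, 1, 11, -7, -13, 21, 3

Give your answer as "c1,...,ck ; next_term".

  a_4 = -1·-1 + -1·5 + 0·-1 + 1·1 = -3
  a_5 = -1·-3 + -1·-1 + 0·5 + 1·-1 = 3
  a_6 = -1·3 + -1·-3 + 0·-1 + 1·5 = 5
  a_7 = -1·5 + -1·3 + 0·-3 + 1·-1 = -9
  a_8 = -1·-9 + -1·5 + 0·3 + 1·-3 = 1
  a_9 = -1·1 + -1·-9 + 0·5 + 1·3 = 11
  a_10 = -1·11 + -1·1 + 0·-9 + 1·5 = -7
  a_11 = -1·-7 + -1·11 + 0·1 + 1·-9 = -13
  a_12 = -1·-13 + -1·-7 + 0·11 + 1·1 = 21
  a_13 = -1·21 + -1·-13 + 0·-7 + 1·11 = 3
  a_14 = -1·3 + -1·21 + 0·-13 + 1·-7 = -31

-1,-1,0,1 ; -31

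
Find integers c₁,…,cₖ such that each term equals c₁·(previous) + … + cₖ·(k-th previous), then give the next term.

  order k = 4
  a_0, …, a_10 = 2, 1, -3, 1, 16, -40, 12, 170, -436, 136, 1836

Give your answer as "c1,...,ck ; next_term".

-2,-4,2,2 ; -4748

  a_4 = -2·1 + -4·-3 + 2·1 + 2·2 = 16
  a_5 = -2·16 + -4·1 + 2·-3 + 2·1 = -40
  a_6 = -2·-40 + -4·16 + 2·1 + 2·-3 = 12
  a_7 = -2·12 + -4·-40 + 2·16 + 2·1 = 170
  a_8 = -2·170 + -4·12 + 2·-40 + 2·16 = -436
  a_9 = -2·-436 + -4·170 + 2·12 + 2·-40 = 136
  a_10 = -2·136 + -4·-436 + 2·170 + 2·12 = 1836
  a_11 = -2·1836 + -4·136 + 2·-436 + 2·170 = -4748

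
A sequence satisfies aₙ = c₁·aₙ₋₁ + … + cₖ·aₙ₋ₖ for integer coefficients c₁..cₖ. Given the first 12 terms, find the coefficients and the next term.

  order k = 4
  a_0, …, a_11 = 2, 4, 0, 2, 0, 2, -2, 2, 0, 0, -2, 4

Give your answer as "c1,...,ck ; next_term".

-1,-1,0,1 ; -2

  a_4 = -1·2 + -1·0 + 0·4 + 1·2 = 0
  a_5 = -1·0 + -1·2 + 0·0 + 1·4 = 2
  a_6 = -1·2 + -1·0 + 0·2 + 1·0 = -2
  a_7 = -1·-2 + -1·2 + 0·0 + 1·2 = 2
  a_8 = -1·2 + -1·-2 + 0·2 + 1·0 = 0
  a_9 = -1·0 + -1·2 + 0·-2 + 1·2 = 0
  a_10 = -1·0 + -1·0 + 0·2 + 1·-2 = -2
  a_11 = -1·-2 + -1·0 + 0·0 + 1·2 = 4
  a_12 = -1·4 + -1·-2 + 0·0 + 1·0 = -2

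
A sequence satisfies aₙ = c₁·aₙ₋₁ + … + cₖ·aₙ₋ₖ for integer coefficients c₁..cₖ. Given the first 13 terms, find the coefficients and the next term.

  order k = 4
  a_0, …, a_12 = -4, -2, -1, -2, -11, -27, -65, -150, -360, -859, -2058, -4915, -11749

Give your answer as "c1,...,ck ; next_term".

2,1,-1,2 ; -28073

  a_4 = 2·-2 + 1·-1 + -1·-2 + 2·-4 = -11
  a_5 = 2·-11 + 1·-2 + -1·-1 + 2·-2 = -27
  a_6 = 2·-27 + 1·-11 + -1·-2 + 2·-1 = -65
  a_7 = 2·-65 + 1·-27 + -1·-11 + 2·-2 = -150
  a_8 = 2·-150 + 1·-65 + -1·-27 + 2·-11 = -360
  a_9 = 2·-360 + 1·-150 + -1·-65 + 2·-27 = -859
  a_10 = 2·-859 + 1·-360 + -1·-150 + 2·-65 = -2058
  a_11 = 2·-2058 + 1·-859 + -1·-360 + 2·-150 = -4915
  a_12 = 2·-4915 + 1·-2058 + -1·-859 + 2·-360 = -11749
  a_13 = 2·-11749 + 1·-4915 + -1·-2058 + 2·-859 = -28073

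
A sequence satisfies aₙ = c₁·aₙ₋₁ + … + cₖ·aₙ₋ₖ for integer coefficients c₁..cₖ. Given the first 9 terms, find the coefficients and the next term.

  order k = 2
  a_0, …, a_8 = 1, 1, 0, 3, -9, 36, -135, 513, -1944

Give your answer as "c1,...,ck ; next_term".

  a_2 = -3·1 + 3·1 = 0
  a_3 = -3·0 + 3·1 = 3
  a_4 = -3·3 + 3·0 = -9
  a_5 = -3·-9 + 3·3 = 36
  a_6 = -3·36 + 3·-9 = -135
  a_7 = -3·-135 + 3·36 = 513
  a_8 = -3·513 + 3·-135 = -1944
  a_9 = -3·-1944 + 3·513 = 7371

-3,3 ; 7371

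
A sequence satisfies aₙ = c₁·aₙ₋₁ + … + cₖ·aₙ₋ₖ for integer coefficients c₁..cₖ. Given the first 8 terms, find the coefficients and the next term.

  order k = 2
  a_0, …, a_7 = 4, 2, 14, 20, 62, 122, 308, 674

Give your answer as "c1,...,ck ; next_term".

  a_2 = 1·2 + 3·4 = 14
  a_3 = 1·14 + 3·2 = 20
  a_4 = 1·20 + 3·14 = 62
  a_5 = 1·62 + 3·20 = 122
  a_6 = 1·122 + 3·62 = 308
  a_7 = 1·308 + 3·122 = 674
  a_8 = 1·674 + 3·308 = 1598

1,3 ; 1598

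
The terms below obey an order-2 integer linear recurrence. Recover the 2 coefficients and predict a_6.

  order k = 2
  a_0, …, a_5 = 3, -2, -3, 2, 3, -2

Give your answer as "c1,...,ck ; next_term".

  a_2 = 0·-2 + -1·3 = -3
  a_3 = 0·-3 + -1·-2 = 2
  a_4 = 0·2 + -1·-3 = 3
  a_5 = 0·3 + -1·2 = -2
  a_6 = 0·-2 + -1·3 = -3

0,-1 ; -3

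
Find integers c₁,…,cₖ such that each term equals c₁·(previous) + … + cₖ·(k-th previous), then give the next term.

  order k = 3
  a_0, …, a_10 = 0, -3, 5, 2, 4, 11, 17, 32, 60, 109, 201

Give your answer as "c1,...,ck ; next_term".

  a_3 = 1·5 + 1·-3 + 1·0 = 2
  a_4 = 1·2 + 1·5 + 1·-3 = 4
  a_5 = 1·4 + 1·2 + 1·5 = 11
  a_6 = 1·11 + 1·4 + 1·2 = 17
  a_7 = 1·17 + 1·11 + 1·4 = 32
  a_8 = 1·32 + 1·17 + 1·11 = 60
  a_9 = 1·60 + 1·32 + 1·17 = 109
  a_10 = 1·109 + 1·60 + 1·32 = 201
  a_11 = 1·201 + 1·109 + 1·60 = 370

1,1,1 ; 370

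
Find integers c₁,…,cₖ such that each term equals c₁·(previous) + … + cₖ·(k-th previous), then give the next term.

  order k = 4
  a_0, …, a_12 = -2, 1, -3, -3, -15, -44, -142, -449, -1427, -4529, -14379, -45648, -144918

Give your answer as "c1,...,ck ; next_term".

2,3,2,1 ; -460067

  a_4 = 2·-3 + 3·-3 + 2·1 + 1·-2 = -15
  a_5 = 2·-15 + 3·-3 + 2·-3 + 1·1 = -44
  a_6 = 2·-44 + 3·-15 + 2·-3 + 1·-3 = -142
  a_7 = 2·-142 + 3·-44 + 2·-15 + 1·-3 = -449
  a_8 = 2·-449 + 3·-142 + 2·-44 + 1·-15 = -1427
  a_9 = 2·-1427 + 3·-449 + 2·-142 + 1·-44 = -4529
  a_10 = 2·-4529 + 3·-1427 + 2·-449 + 1·-142 = -14379
  a_11 = 2·-14379 + 3·-4529 + 2·-1427 + 1·-449 = -45648
  a_12 = 2·-45648 + 3·-14379 + 2·-4529 + 1·-1427 = -144918
  a_13 = 2·-144918 + 3·-45648 + 2·-14379 + 1·-4529 = -460067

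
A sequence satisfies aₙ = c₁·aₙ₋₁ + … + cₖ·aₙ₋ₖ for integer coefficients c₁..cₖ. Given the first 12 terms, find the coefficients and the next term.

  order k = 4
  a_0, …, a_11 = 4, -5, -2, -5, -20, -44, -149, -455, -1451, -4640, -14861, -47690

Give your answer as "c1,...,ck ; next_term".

  a_4 = 3·-5 + 2·-2 + -3·-5 + -4·4 = -20
  a_5 = 3·-20 + 2·-5 + -3·-2 + -4·-5 = -44
  a_6 = 3·-44 + 2·-20 + -3·-5 + -4·-2 = -149
  a_7 = 3·-149 + 2·-44 + -3·-20 + -4·-5 = -455
  a_8 = 3·-455 + 2·-149 + -3·-44 + -4·-20 = -1451
  a_9 = 3·-1451 + 2·-455 + -3·-149 + -4·-44 = -4640
  a_10 = 3·-4640 + 2·-1451 + -3·-455 + -4·-149 = -14861
  a_11 = 3·-14861 + 2·-4640 + -3·-1451 + -4·-455 = -47690
  a_12 = 3·-47690 + 2·-14861 + -3·-4640 + -4·-1451 = -153068

3,2,-3,-4 ; -153068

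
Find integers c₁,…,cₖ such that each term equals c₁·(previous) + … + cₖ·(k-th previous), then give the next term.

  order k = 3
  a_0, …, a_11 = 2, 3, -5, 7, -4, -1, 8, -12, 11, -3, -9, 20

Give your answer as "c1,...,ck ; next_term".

  a_3 = -1·-5 + 0·3 + 1·2 = 7
  a_4 = -1·7 + 0·-5 + 1·3 = -4
  a_5 = -1·-4 + 0·7 + 1·-5 = -1
  a_6 = -1·-1 + 0·-4 + 1·7 = 8
  a_7 = -1·8 + 0·-1 + 1·-4 = -12
  a_8 = -1·-12 + 0·8 + 1·-1 = 11
  a_9 = -1·11 + 0·-12 + 1·8 = -3
  a_10 = -1·-3 + 0·11 + 1·-12 = -9
  a_11 = -1·-9 + 0·-3 + 1·11 = 20
  a_12 = -1·20 + 0·-9 + 1·-3 = -23

-1,0,1 ; -23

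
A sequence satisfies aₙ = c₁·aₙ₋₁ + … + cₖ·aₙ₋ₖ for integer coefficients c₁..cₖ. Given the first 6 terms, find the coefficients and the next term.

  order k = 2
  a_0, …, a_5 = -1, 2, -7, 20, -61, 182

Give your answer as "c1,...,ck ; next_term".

-2,3 ; -547

  a_2 = -2·2 + 3·-1 = -7
  a_3 = -2·-7 + 3·2 = 20
  a_4 = -2·20 + 3·-7 = -61
  a_5 = -2·-61 + 3·20 = 182
  a_6 = -2·182 + 3·-61 = -547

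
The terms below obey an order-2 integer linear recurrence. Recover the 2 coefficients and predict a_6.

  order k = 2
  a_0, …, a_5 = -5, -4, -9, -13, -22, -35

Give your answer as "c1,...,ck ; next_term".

  a_2 = 1·-4 + 1·-5 = -9
  a_3 = 1·-9 + 1·-4 = -13
  a_4 = 1·-13 + 1·-9 = -22
  a_5 = 1·-22 + 1·-13 = -35
  a_6 = 1·-35 + 1·-22 = -57

1,1 ; -57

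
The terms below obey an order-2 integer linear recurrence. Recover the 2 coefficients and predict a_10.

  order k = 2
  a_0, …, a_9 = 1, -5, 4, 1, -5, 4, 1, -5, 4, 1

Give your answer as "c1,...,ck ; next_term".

  a_2 = -1·-5 + -1·1 = 4
  a_3 = -1·4 + -1·-5 = 1
  a_4 = -1·1 + -1·4 = -5
  a_5 = -1·-5 + -1·1 = 4
  a_6 = -1·4 + -1·-5 = 1
  a_7 = -1·1 + -1·4 = -5
  a_8 = -1·-5 + -1·1 = 4
  a_9 = -1·4 + -1·-5 = 1
  a_10 = -1·1 + -1·4 = -5

-1,-1 ; -5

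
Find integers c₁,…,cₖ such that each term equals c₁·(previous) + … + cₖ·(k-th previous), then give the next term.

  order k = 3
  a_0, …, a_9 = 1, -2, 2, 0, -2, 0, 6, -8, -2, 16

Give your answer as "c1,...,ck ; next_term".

-2,-3,-2 ; -10

  a_3 = -2·2 + -3·-2 + -2·1 = 0
  a_4 = -2·0 + -3·2 + -2·-2 = -2
  a_5 = -2·-2 + -3·0 + -2·2 = 0
  a_6 = -2·0 + -3·-2 + -2·0 = 6
  a_7 = -2·6 + -3·0 + -2·-2 = -8
  a_8 = -2·-8 + -3·6 + -2·0 = -2
  a_9 = -2·-2 + -3·-8 + -2·6 = 16
  a_10 = -2·16 + -3·-2 + -2·-8 = -10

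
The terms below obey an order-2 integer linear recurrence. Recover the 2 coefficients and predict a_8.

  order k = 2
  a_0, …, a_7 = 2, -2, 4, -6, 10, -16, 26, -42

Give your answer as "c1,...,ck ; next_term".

  a_2 = -1·-2 + 1·2 = 4
  a_3 = -1·4 + 1·-2 = -6
  a_4 = -1·-6 + 1·4 = 10
  a_5 = -1·10 + 1·-6 = -16
  a_6 = -1·-16 + 1·10 = 26
  a_7 = -1·26 + 1·-16 = -42
  a_8 = -1·-42 + 1·26 = 68

-1,1 ; 68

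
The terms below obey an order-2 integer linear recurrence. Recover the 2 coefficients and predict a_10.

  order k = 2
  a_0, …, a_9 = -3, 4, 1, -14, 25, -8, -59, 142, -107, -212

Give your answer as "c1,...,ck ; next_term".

-2,-3 ; 745

  a_2 = -2·4 + -3·-3 = 1
  a_3 = -2·1 + -3·4 = -14
  a_4 = -2·-14 + -3·1 = 25
  a_5 = -2·25 + -3·-14 = -8
  a_6 = -2·-8 + -3·25 = -59
  a_7 = -2·-59 + -3·-8 = 142
  a_8 = -2·142 + -3·-59 = -107
  a_9 = -2·-107 + -3·142 = -212
  a_10 = -2·-212 + -3·-107 = 745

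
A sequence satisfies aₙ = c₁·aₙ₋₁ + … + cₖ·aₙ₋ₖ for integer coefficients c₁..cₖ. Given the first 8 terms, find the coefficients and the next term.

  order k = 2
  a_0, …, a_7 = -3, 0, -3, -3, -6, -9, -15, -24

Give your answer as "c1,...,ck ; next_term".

1,1 ; -39

  a_2 = 1·0 + 1·-3 = -3
  a_3 = 1·-3 + 1·0 = -3
  a_4 = 1·-3 + 1·-3 = -6
  a_5 = 1·-6 + 1·-3 = -9
  a_6 = 1·-9 + 1·-6 = -15
  a_7 = 1·-15 + 1·-9 = -24
  a_8 = 1·-24 + 1·-15 = -39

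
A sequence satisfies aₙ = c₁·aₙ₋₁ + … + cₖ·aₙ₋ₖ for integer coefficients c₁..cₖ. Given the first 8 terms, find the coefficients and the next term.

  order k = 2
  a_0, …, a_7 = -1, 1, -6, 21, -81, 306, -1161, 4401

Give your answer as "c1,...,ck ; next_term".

-3,3 ; -16686

  a_2 = -3·1 + 3·-1 = -6
  a_3 = -3·-6 + 3·1 = 21
  a_4 = -3·21 + 3·-6 = -81
  a_5 = -3·-81 + 3·21 = 306
  a_6 = -3·306 + 3·-81 = -1161
  a_7 = -3·-1161 + 3·306 = 4401
  a_8 = -3·4401 + 3·-1161 = -16686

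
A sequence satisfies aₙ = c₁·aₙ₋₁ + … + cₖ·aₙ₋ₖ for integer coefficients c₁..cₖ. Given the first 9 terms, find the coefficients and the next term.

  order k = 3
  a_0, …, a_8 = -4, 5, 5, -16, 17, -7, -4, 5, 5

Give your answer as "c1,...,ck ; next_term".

-2,-2,-1 ; -16

  a_3 = -2·5 + -2·5 + -1·-4 = -16
  a_4 = -2·-16 + -2·5 + -1·5 = 17
  a_5 = -2·17 + -2·-16 + -1·5 = -7
  a_6 = -2·-7 + -2·17 + -1·-16 = -4
  a_7 = -2·-4 + -2·-7 + -1·17 = 5
  a_8 = -2·5 + -2·-4 + -1·-7 = 5
  a_9 = -2·5 + -2·5 + -1·-4 = -16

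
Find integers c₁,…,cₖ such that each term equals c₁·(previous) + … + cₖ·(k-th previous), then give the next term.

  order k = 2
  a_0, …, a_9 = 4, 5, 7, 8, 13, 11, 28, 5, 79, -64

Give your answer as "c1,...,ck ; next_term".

-1,3 ; 301

  a_2 = -1·5 + 3·4 = 7
  a_3 = -1·7 + 3·5 = 8
  a_4 = -1·8 + 3·7 = 13
  a_5 = -1·13 + 3·8 = 11
  a_6 = -1·11 + 3·13 = 28
  a_7 = -1·28 + 3·11 = 5
  a_8 = -1·5 + 3·28 = 79
  a_9 = -1·79 + 3·5 = -64
  a_10 = -1·-64 + 3·79 = 301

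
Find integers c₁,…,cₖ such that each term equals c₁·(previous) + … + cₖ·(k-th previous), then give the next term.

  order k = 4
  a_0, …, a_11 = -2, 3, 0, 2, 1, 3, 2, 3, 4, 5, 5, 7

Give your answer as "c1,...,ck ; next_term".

0,0,1,1 ; 9

  a_4 = 0·2 + 0·0 + 1·3 + 1·-2 = 1
  a_5 = 0·1 + 0·2 + 1·0 + 1·3 = 3
  a_6 = 0·3 + 0·1 + 1·2 + 1·0 = 2
  a_7 = 0·2 + 0·3 + 1·1 + 1·2 = 3
  a_8 = 0·3 + 0·2 + 1·3 + 1·1 = 4
  a_9 = 0·4 + 0·3 + 1·2 + 1·3 = 5
  a_10 = 0·5 + 0·4 + 1·3 + 1·2 = 5
  a_11 = 0·5 + 0·5 + 1·4 + 1·3 = 7
  a_12 = 0·7 + 0·5 + 1·5 + 1·4 = 9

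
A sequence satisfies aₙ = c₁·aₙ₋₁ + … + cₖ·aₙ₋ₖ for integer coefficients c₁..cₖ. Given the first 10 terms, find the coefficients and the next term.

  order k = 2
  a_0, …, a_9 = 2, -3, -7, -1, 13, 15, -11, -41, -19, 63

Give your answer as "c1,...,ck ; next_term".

  a_2 = 1·-3 + -2·2 = -7
  a_3 = 1·-7 + -2·-3 = -1
  a_4 = 1·-1 + -2·-7 = 13
  a_5 = 1·13 + -2·-1 = 15
  a_6 = 1·15 + -2·13 = -11
  a_7 = 1·-11 + -2·15 = -41
  a_8 = 1·-41 + -2·-11 = -19
  a_9 = 1·-19 + -2·-41 = 63
  a_10 = 1·63 + -2·-19 = 101

1,-2 ; 101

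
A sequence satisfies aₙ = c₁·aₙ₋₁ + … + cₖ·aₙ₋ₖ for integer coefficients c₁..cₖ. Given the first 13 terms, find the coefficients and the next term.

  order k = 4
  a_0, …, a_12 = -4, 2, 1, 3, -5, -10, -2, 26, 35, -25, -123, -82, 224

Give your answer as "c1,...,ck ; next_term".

  a_4 = 1·3 + -2·1 + -1·2 + 1·-4 = -5
  a_5 = 1·-5 + -2·3 + -1·1 + 1·2 = -10
  a_6 = 1·-10 + -2·-5 + -1·3 + 1·1 = -2
  a_7 = 1·-2 + -2·-10 + -1·-5 + 1·3 = 26
  a_8 = 1·26 + -2·-2 + -1·-10 + 1·-5 = 35
  a_9 = 1·35 + -2·26 + -1·-2 + 1·-10 = -25
  a_10 = 1·-25 + -2·35 + -1·26 + 1·-2 = -123
  a_11 = 1·-123 + -2·-25 + -1·35 + 1·26 = -82
  a_12 = 1·-82 + -2·-123 + -1·-25 + 1·35 = 224
  a_13 = 1·224 + -2·-82 + -1·-123 + 1·-25 = 486

1,-2,-1,1 ; 486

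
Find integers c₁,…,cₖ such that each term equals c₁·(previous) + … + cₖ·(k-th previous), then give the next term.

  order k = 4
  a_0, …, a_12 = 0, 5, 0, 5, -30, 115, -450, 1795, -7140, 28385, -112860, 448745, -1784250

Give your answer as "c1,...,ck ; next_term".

-3,3,-3,2 ; 7094335

  a_4 = -3·5 + 3·0 + -3·5 + 2·0 = -30
  a_5 = -3·-30 + 3·5 + -3·0 + 2·5 = 115
  a_6 = -3·115 + 3·-30 + -3·5 + 2·0 = -450
  a_7 = -3·-450 + 3·115 + -3·-30 + 2·5 = 1795
  a_8 = -3·1795 + 3·-450 + -3·115 + 2·-30 = -7140
  a_9 = -3·-7140 + 3·1795 + -3·-450 + 2·115 = 28385
  a_10 = -3·28385 + 3·-7140 + -3·1795 + 2·-450 = -112860
  a_11 = -3·-112860 + 3·28385 + -3·-7140 + 2·1795 = 448745
  a_12 = -3·448745 + 3·-112860 + -3·28385 + 2·-7140 = -1784250
  a_13 = -3·-1784250 + 3·448745 + -3·-112860 + 2·28385 = 7094335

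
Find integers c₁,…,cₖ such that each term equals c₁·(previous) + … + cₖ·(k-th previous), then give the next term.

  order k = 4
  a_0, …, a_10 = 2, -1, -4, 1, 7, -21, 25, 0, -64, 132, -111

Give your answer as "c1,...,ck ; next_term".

-2,-2,1,1 ; -106

  a_4 = -2·1 + -2·-4 + 1·-1 + 1·2 = 7
  a_5 = -2·7 + -2·1 + 1·-4 + 1·-1 = -21
  a_6 = -2·-21 + -2·7 + 1·1 + 1·-4 = 25
  a_7 = -2·25 + -2·-21 + 1·7 + 1·1 = 0
  a_8 = -2·0 + -2·25 + 1·-21 + 1·7 = -64
  a_9 = -2·-64 + -2·0 + 1·25 + 1·-21 = 132
  a_10 = -2·132 + -2·-64 + 1·0 + 1·25 = -111
  a_11 = -2·-111 + -2·132 + 1·-64 + 1·0 = -106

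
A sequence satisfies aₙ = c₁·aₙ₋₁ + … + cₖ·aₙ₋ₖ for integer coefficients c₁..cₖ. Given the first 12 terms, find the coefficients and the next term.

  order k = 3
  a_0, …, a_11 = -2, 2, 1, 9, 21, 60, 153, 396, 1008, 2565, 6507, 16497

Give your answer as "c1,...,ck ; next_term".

  a_3 = 3·1 + 0·2 + -3·-2 = 9
  a_4 = 3·9 + 0·1 + -3·2 = 21
  a_5 = 3·21 + 0·9 + -3·1 = 60
  a_6 = 3·60 + 0·21 + -3·9 = 153
  a_7 = 3·153 + 0·60 + -3·21 = 396
  a_8 = 3·396 + 0·153 + -3·60 = 1008
  a_9 = 3·1008 + 0·396 + -3·153 = 2565
  a_10 = 3·2565 + 0·1008 + -3·396 = 6507
  a_11 = 3·6507 + 0·2565 + -3·1008 = 16497
  a_12 = 3·16497 + 0·6507 + -3·2565 = 41796

3,0,-3 ; 41796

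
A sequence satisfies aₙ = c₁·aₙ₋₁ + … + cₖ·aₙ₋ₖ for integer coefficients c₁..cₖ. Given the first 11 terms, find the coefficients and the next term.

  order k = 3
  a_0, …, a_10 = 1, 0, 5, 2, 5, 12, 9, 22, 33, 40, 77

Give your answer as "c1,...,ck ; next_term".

0,1,2 ; 106

  a_3 = 0·5 + 1·0 + 2·1 = 2
  a_4 = 0·2 + 1·5 + 2·0 = 5
  a_5 = 0·5 + 1·2 + 2·5 = 12
  a_6 = 0·12 + 1·5 + 2·2 = 9
  a_7 = 0·9 + 1·12 + 2·5 = 22
  a_8 = 0·22 + 1·9 + 2·12 = 33
  a_9 = 0·33 + 1·22 + 2·9 = 40
  a_10 = 0·40 + 1·33 + 2·22 = 77
  a_11 = 0·77 + 1·40 + 2·33 = 106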